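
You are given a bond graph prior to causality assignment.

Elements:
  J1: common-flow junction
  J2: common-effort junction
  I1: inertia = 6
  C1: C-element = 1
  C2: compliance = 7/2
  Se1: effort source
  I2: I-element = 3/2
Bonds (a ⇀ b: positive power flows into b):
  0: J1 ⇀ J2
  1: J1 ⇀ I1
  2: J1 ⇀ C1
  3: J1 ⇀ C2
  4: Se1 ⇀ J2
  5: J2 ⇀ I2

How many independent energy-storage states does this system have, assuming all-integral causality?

4  (C1, C2, I1, I2 all integral)

β4 |J2  (Se1 (Se) sets effort on bond)
β0 |J1  (0-jn J2 has e-setter on 4)
β5 |I2  (0-jn J2 has e-setter on 4)
β1 |I1  (I1: I, integral causality)
β2 |J1  (common-f at J1 fixed by 1)
β3 |J1  (J1 flow already set via bond 1)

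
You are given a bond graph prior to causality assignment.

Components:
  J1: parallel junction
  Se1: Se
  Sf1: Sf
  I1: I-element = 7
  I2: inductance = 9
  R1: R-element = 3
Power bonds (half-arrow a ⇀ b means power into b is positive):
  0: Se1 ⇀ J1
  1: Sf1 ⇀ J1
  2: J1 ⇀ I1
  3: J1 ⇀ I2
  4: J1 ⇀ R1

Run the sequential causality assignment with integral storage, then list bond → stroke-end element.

bond 0 stroke→J1  (Se1 fixes effort; stroke away)
bond 1 stroke→Sf1  (Sf1: flow source, stroke at near end)
bond 2 stroke→I1  (0-jn J1 has e-setter on 0)
bond 3 stroke→I2  (J1 effort already set via bond 0)
bond 4 stroke→R1  (J1 effort already set via bond 0)

b0 →J1
b1 →Sf1
b2 →I1
b3 →I2
b4 →R1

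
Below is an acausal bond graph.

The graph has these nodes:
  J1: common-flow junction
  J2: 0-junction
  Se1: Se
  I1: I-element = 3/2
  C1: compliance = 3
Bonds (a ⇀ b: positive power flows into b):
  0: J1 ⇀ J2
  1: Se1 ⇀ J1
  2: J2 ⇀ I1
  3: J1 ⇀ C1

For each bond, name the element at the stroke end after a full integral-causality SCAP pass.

β1 →J1  (Se1 (Se) sets effort on bond)
β2 →I1  (I1 outputs flow p/I1)
β0 →J2  (J2 needs exactly one e-in)
β3 →J1  (1-jn J1 has f-setter on 0)

#0 →J2
#1 →J1
#2 →I1
#3 →J1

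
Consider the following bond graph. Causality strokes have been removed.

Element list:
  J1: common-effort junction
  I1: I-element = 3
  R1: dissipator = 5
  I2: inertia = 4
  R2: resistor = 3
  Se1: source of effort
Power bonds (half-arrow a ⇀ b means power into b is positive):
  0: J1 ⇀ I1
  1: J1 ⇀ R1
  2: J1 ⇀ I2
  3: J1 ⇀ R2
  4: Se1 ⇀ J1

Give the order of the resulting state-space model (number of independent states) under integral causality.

2  (I1, I2 all integral)

#4 stroke at J1  (Se1 fixes effort; stroke away)
#0 stroke at I1  (0-jn J1 has e-setter on 4)
#1 stroke at R1  (0-jn J1 has e-setter on 4)
#2 stroke at I2  (0-jn J1 has e-setter on 4)
#3 stroke at R2  (common-e at J1 fixed by 4)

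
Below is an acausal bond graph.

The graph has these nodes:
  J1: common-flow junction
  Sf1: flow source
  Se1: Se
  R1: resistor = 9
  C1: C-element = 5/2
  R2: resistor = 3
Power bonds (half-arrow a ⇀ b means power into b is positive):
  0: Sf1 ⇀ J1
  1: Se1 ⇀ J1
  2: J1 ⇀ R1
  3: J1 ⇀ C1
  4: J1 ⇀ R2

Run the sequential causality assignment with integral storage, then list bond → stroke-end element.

bond 0 →Sf1  (Sf1: flow source, stroke at near end)
bond 1 →J1  (source Se1 imposes e)
bond 2 →J1  (1-jn J1 has f-setter on 0)
bond 3 →J1  (common-f at J1 fixed by 0)
bond 4 →J1  (common-f at J1 fixed by 0)

bond 0 |Sf1
bond 1 |J1
bond 2 |J1
bond 3 |J1
bond 4 |J1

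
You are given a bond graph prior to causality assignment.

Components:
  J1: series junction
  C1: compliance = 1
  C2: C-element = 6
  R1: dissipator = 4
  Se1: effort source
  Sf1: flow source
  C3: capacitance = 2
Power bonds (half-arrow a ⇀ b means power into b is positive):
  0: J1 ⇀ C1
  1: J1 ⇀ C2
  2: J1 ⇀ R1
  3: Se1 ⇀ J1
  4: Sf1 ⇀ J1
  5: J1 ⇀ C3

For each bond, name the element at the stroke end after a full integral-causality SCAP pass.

bond 3 →J1  (Se1 fixes effort; stroke away)
bond 4 →Sf1  (Sf1 fixes flow; stroke at Sf1)
bond 0 →J1  (J1: bond 4 brought flow, rest push out)
bond 1 →J1  (common-f at J1 fixed by 4)
bond 2 →J1  (J1 flow already set via bond 4)
bond 5 →J1  (1-jn J1 has f-setter on 4)

β0 →J1
β1 →J1
β2 →J1
β3 →J1
β4 →Sf1
β5 →J1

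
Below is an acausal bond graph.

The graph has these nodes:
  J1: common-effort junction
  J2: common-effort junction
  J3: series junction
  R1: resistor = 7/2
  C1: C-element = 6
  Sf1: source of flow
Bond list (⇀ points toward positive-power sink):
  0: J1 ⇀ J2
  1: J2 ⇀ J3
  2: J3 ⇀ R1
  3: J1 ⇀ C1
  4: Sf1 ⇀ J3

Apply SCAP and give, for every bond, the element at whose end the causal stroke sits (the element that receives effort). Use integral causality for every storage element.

bond 4 stroke→Sf1  (Sf1: flow source, stroke at near end)
bond 1 stroke→J3  (common-f at J3 fixed by 4)
bond 2 stroke→J3  (J3: bond 4 brought flow, rest push out)
bond 0 stroke→J2  (J2 needs exactly one e-in)
bond 3 stroke→J1  (only one effort-in slot at J1)

#0 stroke→J2
#1 stroke→J3
#2 stroke→J3
#3 stroke→J1
#4 stroke→Sf1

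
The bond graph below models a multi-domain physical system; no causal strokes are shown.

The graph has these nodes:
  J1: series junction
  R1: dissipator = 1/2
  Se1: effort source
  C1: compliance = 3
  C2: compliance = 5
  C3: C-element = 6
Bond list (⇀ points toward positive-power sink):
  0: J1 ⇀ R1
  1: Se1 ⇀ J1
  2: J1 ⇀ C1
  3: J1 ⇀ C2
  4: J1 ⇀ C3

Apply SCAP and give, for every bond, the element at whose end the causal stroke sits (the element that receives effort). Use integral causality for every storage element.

#0 stroke→R1
#1 stroke→J1
#2 stroke→J1
#3 stroke→J1
#4 stroke→J1

#1 →J1  (Se1 (Se) sets effort on bond)
#2 →J1  (prefer integral on C1)
#3 →J1  (C2: C, integral causality)
#4 →J1  (C3 integral (e out))
#0 →R1  (J1: last free bond brings flow in)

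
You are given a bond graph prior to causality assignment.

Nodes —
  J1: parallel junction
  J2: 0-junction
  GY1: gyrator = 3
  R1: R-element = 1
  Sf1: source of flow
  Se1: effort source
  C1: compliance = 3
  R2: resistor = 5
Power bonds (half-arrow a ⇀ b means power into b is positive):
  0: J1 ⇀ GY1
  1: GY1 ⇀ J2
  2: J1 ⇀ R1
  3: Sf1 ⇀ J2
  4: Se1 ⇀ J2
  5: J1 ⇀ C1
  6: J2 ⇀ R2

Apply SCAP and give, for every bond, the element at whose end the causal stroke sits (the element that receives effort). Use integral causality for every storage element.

b3 stroke→Sf1  (Sf1 fixes flow; stroke at Sf1)
b4 stroke→J2  (source Se1 imposes e)
b1 stroke→GY1  (J2 effort already set via bond 4)
b6 stroke→R2  (J2: bond 4 brought effort, rest push out)
b0 stroke→GY1  (GY1 both-in/both-out from 1)
b5 stroke→J1  (prefer integral on C1)
b2 stroke→R1  (0-jn J1 has e-setter on 5)

#0 →GY1
#1 →GY1
#2 →R1
#3 →Sf1
#4 →J2
#5 →J1
#6 →R2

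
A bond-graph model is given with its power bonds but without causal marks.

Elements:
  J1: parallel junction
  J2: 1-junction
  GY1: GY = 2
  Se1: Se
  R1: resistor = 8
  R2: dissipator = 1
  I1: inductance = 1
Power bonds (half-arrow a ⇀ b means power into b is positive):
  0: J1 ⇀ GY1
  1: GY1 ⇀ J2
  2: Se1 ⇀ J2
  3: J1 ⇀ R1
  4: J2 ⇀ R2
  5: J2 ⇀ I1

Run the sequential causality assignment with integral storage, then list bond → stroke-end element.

b2 stroke→J2  (Se1 (Se) sets effort on bond)
b5 stroke→I1  (I1 integral (f out))
b1 stroke→J2  (1-jn J2 has f-setter on 5)
b4 stroke→J2  (common-f at J2 fixed by 5)
b0 stroke→J1  (GY1: gyrator matches bond 1)
b3 stroke→R1  (0-jn J1 has e-setter on 0)

b0 stroke at J1
b1 stroke at J2
b2 stroke at J2
b3 stroke at R1
b4 stroke at J2
b5 stroke at I1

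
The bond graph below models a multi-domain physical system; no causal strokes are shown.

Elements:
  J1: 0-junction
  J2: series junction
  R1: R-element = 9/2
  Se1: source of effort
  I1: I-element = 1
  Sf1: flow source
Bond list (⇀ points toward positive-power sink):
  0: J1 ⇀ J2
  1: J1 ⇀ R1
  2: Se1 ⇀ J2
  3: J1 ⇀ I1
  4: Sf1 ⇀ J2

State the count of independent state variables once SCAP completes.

bond 2 |J2  (Se1 (Se) sets effort on bond)
bond 4 |Sf1  (Sf1 fixes flow; stroke at Sf1)
bond 0 |J2  (1-jn J2 has f-setter on 4)
bond 3 |I1  (I1 outputs flow p/I1)
bond 1 |J1  (only one effort-in slot at J1)

1  (I1 all integral)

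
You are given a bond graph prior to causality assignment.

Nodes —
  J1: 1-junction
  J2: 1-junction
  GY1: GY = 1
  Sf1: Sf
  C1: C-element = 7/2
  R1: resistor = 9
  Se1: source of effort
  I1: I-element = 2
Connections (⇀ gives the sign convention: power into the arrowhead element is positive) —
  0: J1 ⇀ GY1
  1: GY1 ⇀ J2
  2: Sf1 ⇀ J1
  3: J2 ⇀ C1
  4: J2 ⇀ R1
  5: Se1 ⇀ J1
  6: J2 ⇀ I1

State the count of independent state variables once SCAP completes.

bond 2 |Sf1  (Sf1 fixes flow; stroke at Sf1)
bond 5 |J1  (Se1 (Se) sets effort on bond)
bond 0 |J1  (J1: bond 2 brought flow, rest push out)
bond 1 |J2  (GY1 both-in/both-out from 0)
bond 3 |J2  (prefer integral on C1)
bond 6 |I1  (I1: I, integral causality)
bond 4 |J2  (J2 flow already set via bond 6)

2  (C1, I1 all integral)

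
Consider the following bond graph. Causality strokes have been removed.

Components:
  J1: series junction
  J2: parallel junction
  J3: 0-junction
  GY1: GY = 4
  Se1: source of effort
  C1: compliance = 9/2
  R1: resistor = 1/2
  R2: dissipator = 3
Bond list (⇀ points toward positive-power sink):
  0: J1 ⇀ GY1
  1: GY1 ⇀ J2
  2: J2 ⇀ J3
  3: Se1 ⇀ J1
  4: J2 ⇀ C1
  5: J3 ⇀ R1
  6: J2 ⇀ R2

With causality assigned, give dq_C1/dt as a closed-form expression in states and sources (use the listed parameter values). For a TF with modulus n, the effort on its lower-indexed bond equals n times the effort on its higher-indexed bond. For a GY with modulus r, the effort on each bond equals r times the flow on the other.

bond 3 |J1  (Se1 fixes effort; stroke away)
bond 0 |GY1  (closing 1-jn rule on J1)
bond 1 |GY1  (GY1 both-in/both-out from 0)
bond 4 |J2  (prefer integral on C1)
bond 2 |J3  (J2: bond 4 brought effort, rest push out)
bond 6 |R2  (J2: bond 4 brought effort, rest push out)
bond 5 |R1  (J3 effort already set via bond 2)

dq_C1/dt = E_Se1/4 - 14*q_C1/27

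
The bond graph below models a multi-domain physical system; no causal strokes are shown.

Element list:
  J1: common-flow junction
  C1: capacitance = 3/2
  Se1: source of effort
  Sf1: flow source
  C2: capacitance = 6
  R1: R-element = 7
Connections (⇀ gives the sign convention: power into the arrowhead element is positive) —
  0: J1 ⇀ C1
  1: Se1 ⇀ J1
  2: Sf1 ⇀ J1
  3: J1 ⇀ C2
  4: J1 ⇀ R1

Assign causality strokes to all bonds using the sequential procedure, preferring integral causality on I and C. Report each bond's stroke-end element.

#1 |J1  (Se1 fixes effort; stroke away)
#2 |Sf1  (source Sf1 imposes f)
#0 |J1  (J1 flow already set via bond 2)
#3 |J1  (J1: bond 2 brought flow, rest push out)
#4 |J1  (1-jn J1 has f-setter on 2)

#0 |J1
#1 |J1
#2 |Sf1
#3 |J1
#4 |J1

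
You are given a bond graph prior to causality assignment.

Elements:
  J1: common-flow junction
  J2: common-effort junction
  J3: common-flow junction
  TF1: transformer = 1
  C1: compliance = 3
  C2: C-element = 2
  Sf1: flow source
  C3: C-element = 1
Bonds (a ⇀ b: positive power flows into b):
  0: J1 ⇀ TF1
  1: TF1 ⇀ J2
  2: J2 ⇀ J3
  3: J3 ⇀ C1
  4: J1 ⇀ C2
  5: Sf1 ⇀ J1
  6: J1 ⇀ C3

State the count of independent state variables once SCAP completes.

3  (C1, C2, C3 all integral)

b5 →Sf1  (Sf1 fixes flow; stroke at Sf1)
b0 →J1  (1-jn J1 has f-setter on 5)
b4 →J1  (J1 flow already set via bond 5)
b6 →J1  (J1: bond 5 brought flow, rest push out)
b1 →TF1  (TF1 one-in-one-out from 0)
b2 →J2  (J2: last free bond brings effort in)
b3 →J3  (common-f at J3 fixed by 2)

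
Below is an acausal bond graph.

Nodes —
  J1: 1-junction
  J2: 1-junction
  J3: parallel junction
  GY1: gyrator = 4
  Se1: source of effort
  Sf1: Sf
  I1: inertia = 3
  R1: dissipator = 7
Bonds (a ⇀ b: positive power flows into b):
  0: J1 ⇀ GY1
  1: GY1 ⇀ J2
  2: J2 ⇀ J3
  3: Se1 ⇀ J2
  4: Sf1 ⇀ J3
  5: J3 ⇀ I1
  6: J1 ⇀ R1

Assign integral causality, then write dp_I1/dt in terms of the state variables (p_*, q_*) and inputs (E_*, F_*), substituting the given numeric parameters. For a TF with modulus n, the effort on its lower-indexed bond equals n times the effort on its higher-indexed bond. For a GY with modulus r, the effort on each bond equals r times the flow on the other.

dp_I1/dt = E_Se1 + 16*F_Sf1/7 - 16*p_I1/21

β3 stroke at J2  (Se1 fixes effort; stroke away)
β4 stroke at Sf1  (Sf1 (Sf) sets flow on bond)
β5 stroke at I1  (I1 outputs flow p/I1)
β2 stroke at J3  (J3 needs exactly one e-in)
β1 stroke at J2  (1-jn J2 has f-setter on 2)
β0 stroke at J1  (GY GY1: same side as bond 1)
β6 stroke at R1  (closing 1-jn rule on J1)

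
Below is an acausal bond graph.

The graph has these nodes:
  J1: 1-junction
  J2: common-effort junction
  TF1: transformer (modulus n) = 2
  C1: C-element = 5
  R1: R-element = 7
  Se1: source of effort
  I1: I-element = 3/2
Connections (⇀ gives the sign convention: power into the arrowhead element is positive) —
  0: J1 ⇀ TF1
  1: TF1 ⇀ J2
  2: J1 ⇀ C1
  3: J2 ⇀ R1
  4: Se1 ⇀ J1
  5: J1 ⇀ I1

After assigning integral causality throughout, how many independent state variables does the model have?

2  (C1, I1 all integral)

#4 stroke→J1  (Se1: effort source, stroke at far end)
#2 stroke→J1  (prefer integral on C1)
#5 stroke→I1  (I1 integral (f out))
#0 stroke→J1  (common-f at J1 fixed by 5)
#1 stroke→TF1  (TF1 one-in-one-out from 0)
#3 stroke→J2  (closing 0-jn rule on J2)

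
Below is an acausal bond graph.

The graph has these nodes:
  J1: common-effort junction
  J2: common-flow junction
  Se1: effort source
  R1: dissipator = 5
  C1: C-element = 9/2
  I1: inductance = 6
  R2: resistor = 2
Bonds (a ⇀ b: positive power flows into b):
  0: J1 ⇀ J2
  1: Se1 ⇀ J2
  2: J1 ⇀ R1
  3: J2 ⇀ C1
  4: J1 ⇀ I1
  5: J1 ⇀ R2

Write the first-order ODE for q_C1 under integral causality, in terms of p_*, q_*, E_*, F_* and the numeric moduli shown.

β1 stroke→J2  (Se1: effort source, stroke at far end)
β3 stroke→J2  (C1 integral (e out))
β0 stroke→J1  (J2 needs exactly one f-in)
β2 stroke→R1  (J1: bond 0 brought effort, rest push out)
β4 stroke→I1  (J1: bond 0 brought effort, rest push out)
β5 stroke→R2  (0-jn J1 has e-setter on 0)

dq_C1/dt = 7*E_Se1/10 - p_I1/6 - 7*q_C1/45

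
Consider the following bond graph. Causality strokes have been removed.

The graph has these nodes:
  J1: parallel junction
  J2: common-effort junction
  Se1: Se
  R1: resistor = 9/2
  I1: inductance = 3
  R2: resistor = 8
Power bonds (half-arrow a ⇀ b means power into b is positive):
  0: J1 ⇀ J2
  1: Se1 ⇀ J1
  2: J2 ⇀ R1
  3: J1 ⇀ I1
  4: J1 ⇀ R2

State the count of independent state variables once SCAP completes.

#1 stroke→J1  (Se1 (Se) sets effort on bond)
#0 stroke→J2  (J1 effort already set via bond 1)
#3 stroke→I1  (J1: bond 1 brought effort, rest push out)
#4 stroke→R2  (0-jn J1 has e-setter on 1)
#2 stroke→R1  (J2 effort already set via bond 0)

1  (I1 all integral)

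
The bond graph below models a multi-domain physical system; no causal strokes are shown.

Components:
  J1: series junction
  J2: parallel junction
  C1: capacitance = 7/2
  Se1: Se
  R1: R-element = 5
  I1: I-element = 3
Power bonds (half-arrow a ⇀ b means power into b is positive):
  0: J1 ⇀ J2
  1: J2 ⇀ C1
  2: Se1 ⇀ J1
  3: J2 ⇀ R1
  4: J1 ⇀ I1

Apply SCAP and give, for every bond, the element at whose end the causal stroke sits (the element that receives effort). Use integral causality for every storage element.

β2 stroke→J1  (Se1: effort source, stroke at far end)
β1 stroke→J2  (C1 integral (e out))
β0 stroke→J1  (J2 effort already set via bond 1)
β3 stroke→R1  (common-e at J2 fixed by 1)
β4 stroke→I1  (J1: last free bond brings flow in)

β0 |J1
β1 |J2
β2 |J1
β3 |R1
β4 |I1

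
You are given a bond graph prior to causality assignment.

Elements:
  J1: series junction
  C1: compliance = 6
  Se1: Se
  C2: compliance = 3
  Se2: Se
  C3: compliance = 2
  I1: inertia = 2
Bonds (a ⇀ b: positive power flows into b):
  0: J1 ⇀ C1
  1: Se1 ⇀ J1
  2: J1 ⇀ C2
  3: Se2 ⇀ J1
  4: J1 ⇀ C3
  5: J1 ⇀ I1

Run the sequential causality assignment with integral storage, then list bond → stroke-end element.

β1 |J1  (source Se1 imposes e)
β3 |J1  (Se2 (Se) sets effort on bond)
β0 |J1  (C1: C, integral causality)
β2 |J1  (C2 integral (e out))
β4 |J1  (C3: C, integral causality)
β5 |I1  (J1 needs exactly one f-in)

β0 stroke→J1
β1 stroke→J1
β2 stroke→J1
β3 stroke→J1
β4 stroke→J1
β5 stroke→I1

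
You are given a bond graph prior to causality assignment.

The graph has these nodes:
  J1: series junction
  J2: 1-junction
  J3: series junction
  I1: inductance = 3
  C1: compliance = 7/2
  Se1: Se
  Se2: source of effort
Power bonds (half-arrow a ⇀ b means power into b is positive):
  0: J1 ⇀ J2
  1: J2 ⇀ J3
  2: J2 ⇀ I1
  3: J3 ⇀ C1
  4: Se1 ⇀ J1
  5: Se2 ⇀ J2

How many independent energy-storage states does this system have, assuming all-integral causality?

2  (C1, I1 all integral)

b4 stroke→J1  (Se1: effort source, stroke at far end)
b5 stroke→J2  (Se2 fixes effort; stroke away)
b0 stroke→J2  (only one flow-in slot at J1)
b2 stroke→I1  (I1 integral (f out))
b1 stroke→J2  (common-f at J2 fixed by 2)
b3 stroke→J3  (1-jn J3 has f-setter on 1)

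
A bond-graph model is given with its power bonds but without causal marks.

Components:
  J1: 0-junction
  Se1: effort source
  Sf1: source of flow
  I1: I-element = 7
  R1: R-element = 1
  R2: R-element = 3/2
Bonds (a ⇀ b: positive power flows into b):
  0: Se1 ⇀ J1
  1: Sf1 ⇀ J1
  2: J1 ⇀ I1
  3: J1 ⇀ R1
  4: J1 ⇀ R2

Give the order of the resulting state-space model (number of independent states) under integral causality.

β0 stroke at J1  (Se1 (Se) sets effort on bond)
β1 stroke at Sf1  (Sf1 fixes flow; stroke at Sf1)
β2 stroke at I1  (0-jn J1 has e-setter on 0)
β3 stroke at R1  (J1: bond 0 brought effort, rest push out)
β4 stroke at R2  (J1: bond 0 brought effort, rest push out)

1  (I1 all integral)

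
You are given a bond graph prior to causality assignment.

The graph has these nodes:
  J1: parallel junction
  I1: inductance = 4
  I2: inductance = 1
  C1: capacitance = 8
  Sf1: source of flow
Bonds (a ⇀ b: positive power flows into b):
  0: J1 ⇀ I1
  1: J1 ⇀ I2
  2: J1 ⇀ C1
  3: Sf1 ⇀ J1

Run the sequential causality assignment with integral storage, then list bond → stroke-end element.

b3 |Sf1  (Sf1 (Sf) sets flow on bond)
b0 |I1  (prefer integral on I1)
b1 |I2  (I2: I, integral causality)
b2 |J1  (only one effort-in slot at J1)

b0 stroke→I1
b1 stroke→I2
b2 stroke→J1
b3 stroke→Sf1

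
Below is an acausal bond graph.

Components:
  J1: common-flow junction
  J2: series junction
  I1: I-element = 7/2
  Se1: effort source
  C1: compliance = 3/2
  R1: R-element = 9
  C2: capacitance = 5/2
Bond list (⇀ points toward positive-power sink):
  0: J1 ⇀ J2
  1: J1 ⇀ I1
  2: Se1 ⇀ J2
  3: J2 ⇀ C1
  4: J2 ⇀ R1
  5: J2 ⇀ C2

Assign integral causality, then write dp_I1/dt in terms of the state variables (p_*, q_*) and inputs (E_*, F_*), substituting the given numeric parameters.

dp_I1/dt = E_Se1 - 18*p_I1/7 - 2*q_C1/3 - 2*q_C2/5

bond 2 |J2  (Se1 fixes effort; stroke away)
bond 1 |I1  (I1: I, integral causality)
bond 0 |J1  (J1: bond 1 brought flow, rest push out)
bond 3 |J2  (J2: bond 0 brought flow, rest push out)
bond 4 |J2  (J2 flow already set via bond 0)
bond 5 |J2  (J2: bond 0 brought flow, rest push out)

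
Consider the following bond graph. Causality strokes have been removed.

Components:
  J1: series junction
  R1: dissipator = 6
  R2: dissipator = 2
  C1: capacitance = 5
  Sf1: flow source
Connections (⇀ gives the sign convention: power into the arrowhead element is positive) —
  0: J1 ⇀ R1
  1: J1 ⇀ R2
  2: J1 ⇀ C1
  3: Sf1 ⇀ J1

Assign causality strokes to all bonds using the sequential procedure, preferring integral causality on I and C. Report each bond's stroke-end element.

bond 0 stroke→J1
bond 1 stroke→J1
bond 2 stroke→J1
bond 3 stroke→Sf1

b3 stroke→Sf1  (source Sf1 imposes f)
b0 stroke→J1  (common-f at J1 fixed by 3)
b1 stroke→J1  (common-f at J1 fixed by 3)
b2 stroke→J1  (1-jn J1 has f-setter on 3)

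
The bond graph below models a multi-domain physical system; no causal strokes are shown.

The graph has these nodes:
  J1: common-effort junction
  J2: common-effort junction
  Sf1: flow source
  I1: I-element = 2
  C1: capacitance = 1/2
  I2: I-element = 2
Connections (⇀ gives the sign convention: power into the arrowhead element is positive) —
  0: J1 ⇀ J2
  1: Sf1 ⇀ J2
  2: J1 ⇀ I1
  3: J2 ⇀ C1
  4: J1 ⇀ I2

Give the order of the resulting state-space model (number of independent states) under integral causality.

β1 stroke→Sf1  (Sf1: flow source, stroke at near end)
β2 stroke→I1  (I1 integral (f out))
β3 stroke→J2  (C1 integral (e out))
β0 stroke→J1  (0-jn J2 has e-setter on 3)
β4 stroke→I2  (common-e at J1 fixed by 0)

3  (C1, I1, I2 all integral)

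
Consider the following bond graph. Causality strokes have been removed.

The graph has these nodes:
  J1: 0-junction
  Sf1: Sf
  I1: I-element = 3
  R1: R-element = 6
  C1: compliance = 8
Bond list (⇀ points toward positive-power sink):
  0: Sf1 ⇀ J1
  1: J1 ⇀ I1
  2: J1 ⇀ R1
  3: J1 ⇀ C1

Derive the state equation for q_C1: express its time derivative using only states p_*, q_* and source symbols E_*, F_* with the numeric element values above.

bond 0 stroke at Sf1  (Sf1 (Sf) sets flow on bond)
bond 1 stroke at I1  (I1 integral (f out))
bond 3 stroke at J1  (C1 outputs effort q/C1)
bond 2 stroke at R1  (J1: bond 3 brought effort, rest push out)

dq_C1/dt = F_Sf1 - p_I1/3 - q_C1/48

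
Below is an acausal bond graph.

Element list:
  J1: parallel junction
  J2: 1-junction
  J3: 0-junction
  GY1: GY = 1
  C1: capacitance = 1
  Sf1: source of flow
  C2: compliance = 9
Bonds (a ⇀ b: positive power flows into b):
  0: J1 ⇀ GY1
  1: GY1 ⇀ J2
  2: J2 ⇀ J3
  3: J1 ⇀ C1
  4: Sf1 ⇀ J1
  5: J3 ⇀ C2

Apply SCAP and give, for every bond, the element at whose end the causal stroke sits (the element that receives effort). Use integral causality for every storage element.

β0 stroke at GY1
β1 stroke at GY1
β2 stroke at J2
β3 stroke at J1
β4 stroke at Sf1
β5 stroke at J3

bond 4 stroke→Sf1  (Sf1 (Sf) sets flow on bond)
bond 3 stroke→J1  (C1: C, integral causality)
bond 0 stroke→GY1  (J1 effort already set via bond 3)
bond 1 stroke→GY1  (GY GY1: same side as bond 0)
bond 2 stroke→J2  (common-f at J2 fixed by 1)
bond 5 stroke→J3  (J3: last free bond brings effort in)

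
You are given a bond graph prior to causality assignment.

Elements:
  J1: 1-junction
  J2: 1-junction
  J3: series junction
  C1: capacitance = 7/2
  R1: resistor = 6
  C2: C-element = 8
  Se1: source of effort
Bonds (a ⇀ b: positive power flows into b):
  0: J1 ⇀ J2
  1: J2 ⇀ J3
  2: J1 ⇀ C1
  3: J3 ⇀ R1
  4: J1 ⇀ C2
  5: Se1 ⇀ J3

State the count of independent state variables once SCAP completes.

2  (C1, C2 all integral)

bond 5 |J3  (Se1: effort source, stroke at far end)
bond 2 |J1  (prefer integral on C1)
bond 4 |J1  (C2: C, integral causality)
bond 0 |J2  (only one flow-in slot at J1)
bond 1 |J3  (only one flow-in slot at J2)
bond 3 |R1  (J3 needs exactly one f-in)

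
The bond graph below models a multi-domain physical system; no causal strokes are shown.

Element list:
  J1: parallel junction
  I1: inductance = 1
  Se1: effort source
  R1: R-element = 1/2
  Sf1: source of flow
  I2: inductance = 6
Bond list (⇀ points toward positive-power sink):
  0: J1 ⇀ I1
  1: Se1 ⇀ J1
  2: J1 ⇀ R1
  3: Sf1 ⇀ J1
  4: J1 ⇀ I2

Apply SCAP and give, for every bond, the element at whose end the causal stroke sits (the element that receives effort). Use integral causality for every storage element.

β1 stroke at J1  (Se1: effort source, stroke at far end)
β3 stroke at Sf1  (source Sf1 imposes f)
β0 stroke at I1  (common-e at J1 fixed by 1)
β2 stroke at R1  (common-e at J1 fixed by 1)
β4 stroke at I2  (J1: bond 1 brought effort, rest push out)

bond 0 stroke→I1
bond 1 stroke→J1
bond 2 stroke→R1
bond 3 stroke→Sf1
bond 4 stroke→I2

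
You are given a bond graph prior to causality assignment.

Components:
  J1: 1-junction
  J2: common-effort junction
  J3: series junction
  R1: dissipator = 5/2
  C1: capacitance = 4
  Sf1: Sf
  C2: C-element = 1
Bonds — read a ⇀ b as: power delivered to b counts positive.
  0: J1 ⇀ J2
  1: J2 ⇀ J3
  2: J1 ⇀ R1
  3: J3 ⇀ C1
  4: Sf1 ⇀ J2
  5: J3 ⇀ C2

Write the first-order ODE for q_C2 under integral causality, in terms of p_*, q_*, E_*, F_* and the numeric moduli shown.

β4 stroke at Sf1  (Sf1 (Sf) sets flow on bond)
β3 stroke at J3  (C1 outputs effort q/C1)
β5 stroke at J3  (C2 integral (e out))
β1 stroke at J2  (only one flow-in slot at J3)
β0 stroke at J1  (0-jn J2 has e-setter on 1)
β2 stroke at R1  (J1: last free bond brings flow in)

dq_C2/dt = F_Sf1 - q_C1/10 - 2*q_C2/5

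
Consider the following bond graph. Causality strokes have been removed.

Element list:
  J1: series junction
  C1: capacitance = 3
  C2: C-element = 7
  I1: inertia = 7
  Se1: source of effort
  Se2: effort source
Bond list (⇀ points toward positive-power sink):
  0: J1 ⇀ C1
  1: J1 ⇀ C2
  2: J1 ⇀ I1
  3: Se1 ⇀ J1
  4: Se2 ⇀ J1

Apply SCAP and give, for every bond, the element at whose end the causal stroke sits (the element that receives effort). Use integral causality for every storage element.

bond 0 |J1
bond 1 |J1
bond 2 |I1
bond 3 |J1
bond 4 |J1

#3 stroke→J1  (Se1: effort source, stroke at far end)
#4 stroke→J1  (Se2: effort source, stroke at far end)
#0 stroke→J1  (C1: C, integral causality)
#1 stroke→J1  (C2 integral (e out))
#2 stroke→I1  (only one flow-in slot at J1)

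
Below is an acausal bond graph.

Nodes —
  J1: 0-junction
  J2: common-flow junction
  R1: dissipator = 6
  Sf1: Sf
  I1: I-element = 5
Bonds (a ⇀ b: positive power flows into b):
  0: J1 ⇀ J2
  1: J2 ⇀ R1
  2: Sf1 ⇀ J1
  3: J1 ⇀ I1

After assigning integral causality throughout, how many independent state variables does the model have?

1  (I1 all integral)

#2 stroke→Sf1  (Sf1: flow source, stroke at near end)
#3 stroke→I1  (I1 integral (f out))
#0 stroke→J1  (closing 0-jn rule on J1)
#1 stroke→J2  (common-f at J2 fixed by 0)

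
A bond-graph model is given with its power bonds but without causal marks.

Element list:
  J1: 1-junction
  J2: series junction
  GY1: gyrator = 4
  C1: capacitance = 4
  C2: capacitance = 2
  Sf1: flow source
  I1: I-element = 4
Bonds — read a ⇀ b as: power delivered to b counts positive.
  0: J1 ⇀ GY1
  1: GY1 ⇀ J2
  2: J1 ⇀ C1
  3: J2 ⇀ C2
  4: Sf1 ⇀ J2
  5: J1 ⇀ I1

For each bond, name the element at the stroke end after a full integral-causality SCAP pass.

bond 4 stroke→Sf1  (Sf1 (Sf) sets flow on bond)
bond 1 stroke→J2  (1-jn J2 has f-setter on 4)
bond 3 stroke→J2  (1-jn J2 has f-setter on 4)
bond 0 stroke→J1  (GY1 both-in/both-out from 1)
bond 2 stroke→J1  (prefer integral on C1)
bond 5 stroke→I1  (only one flow-in slot at J1)

#0 stroke→J1
#1 stroke→J2
#2 stroke→J1
#3 stroke→J2
#4 stroke→Sf1
#5 stroke→I1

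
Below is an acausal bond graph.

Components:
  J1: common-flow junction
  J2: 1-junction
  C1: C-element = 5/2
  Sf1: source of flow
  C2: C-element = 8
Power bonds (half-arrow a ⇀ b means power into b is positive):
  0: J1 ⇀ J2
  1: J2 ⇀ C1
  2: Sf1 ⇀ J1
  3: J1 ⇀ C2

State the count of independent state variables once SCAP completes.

2  (C1, C2 all integral)

b2 stroke→Sf1  (source Sf1 imposes f)
b0 stroke→J1  (common-f at J1 fixed by 2)
b3 stroke→J1  (common-f at J1 fixed by 2)
b1 stroke→J2  (J2: bond 0 brought flow, rest push out)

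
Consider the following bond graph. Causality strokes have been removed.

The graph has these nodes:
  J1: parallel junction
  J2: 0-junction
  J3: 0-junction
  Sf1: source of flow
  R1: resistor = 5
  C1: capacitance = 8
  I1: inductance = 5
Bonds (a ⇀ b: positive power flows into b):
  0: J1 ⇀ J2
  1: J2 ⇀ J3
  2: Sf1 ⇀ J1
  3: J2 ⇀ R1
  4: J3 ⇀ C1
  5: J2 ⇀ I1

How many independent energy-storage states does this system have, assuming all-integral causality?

2  (C1, I1 all integral)

β2 stroke at Sf1  (Sf1 (Sf) sets flow on bond)
β0 stroke at J1  (closing 0-jn rule on J1)
β4 stroke at J3  (prefer integral on C1)
β1 stroke at J2  (common-e at J3 fixed by 4)
β3 stroke at R1  (common-e at J2 fixed by 1)
β5 stroke at I1  (J2: bond 1 brought effort, rest push out)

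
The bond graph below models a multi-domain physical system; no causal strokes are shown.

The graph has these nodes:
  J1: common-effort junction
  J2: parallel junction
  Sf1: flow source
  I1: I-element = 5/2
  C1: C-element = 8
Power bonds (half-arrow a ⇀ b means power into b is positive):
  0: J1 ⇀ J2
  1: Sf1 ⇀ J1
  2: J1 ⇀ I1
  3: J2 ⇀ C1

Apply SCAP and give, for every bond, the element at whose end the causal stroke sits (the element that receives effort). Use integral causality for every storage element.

β0 stroke→J1
β1 stroke→Sf1
β2 stroke→I1
β3 stroke→J2

bond 1 stroke at Sf1  (Sf1 (Sf) sets flow on bond)
bond 2 stroke at I1  (I1: I, integral causality)
bond 0 stroke at J1  (J1: last free bond brings effort in)
bond 3 stroke at J2  (only one effort-in slot at J2)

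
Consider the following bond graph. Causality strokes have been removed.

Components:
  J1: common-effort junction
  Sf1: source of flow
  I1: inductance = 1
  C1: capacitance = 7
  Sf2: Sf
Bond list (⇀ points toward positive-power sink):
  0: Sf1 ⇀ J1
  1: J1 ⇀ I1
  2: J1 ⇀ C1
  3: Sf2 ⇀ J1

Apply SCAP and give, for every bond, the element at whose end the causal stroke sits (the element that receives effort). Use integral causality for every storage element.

#0 stroke at Sf1  (source Sf1 imposes f)
#3 stroke at Sf2  (Sf2: flow source, stroke at near end)
#1 stroke at I1  (I1 outputs flow p/I1)
#2 stroke at J1  (only one effort-in slot at J1)

#0 stroke at Sf1
#1 stroke at I1
#2 stroke at J1
#3 stroke at Sf2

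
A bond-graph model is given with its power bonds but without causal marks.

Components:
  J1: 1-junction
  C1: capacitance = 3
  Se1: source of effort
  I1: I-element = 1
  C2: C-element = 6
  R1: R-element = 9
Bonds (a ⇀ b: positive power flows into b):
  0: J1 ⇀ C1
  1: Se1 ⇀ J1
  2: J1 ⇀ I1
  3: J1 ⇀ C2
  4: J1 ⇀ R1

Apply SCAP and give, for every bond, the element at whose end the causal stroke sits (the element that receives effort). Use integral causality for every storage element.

bond 0 stroke→J1
bond 1 stroke→J1
bond 2 stroke→I1
bond 3 stroke→J1
bond 4 stroke→J1

β1 stroke at J1  (Se1 fixes effort; stroke away)
β0 stroke at J1  (C1 outputs effort q/C1)
β2 stroke at I1  (prefer integral on I1)
β3 stroke at J1  (J1: bond 2 brought flow, rest push out)
β4 stroke at J1  (common-f at J1 fixed by 2)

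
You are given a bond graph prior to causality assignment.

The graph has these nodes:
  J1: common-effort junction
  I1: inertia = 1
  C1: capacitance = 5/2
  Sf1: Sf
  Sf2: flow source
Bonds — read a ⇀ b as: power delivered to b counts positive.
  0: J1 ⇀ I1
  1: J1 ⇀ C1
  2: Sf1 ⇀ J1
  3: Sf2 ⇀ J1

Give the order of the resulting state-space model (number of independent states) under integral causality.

bond 2 stroke→Sf1  (Sf1: flow source, stroke at near end)
bond 3 stroke→Sf2  (Sf2 fixes flow; stroke at Sf2)
bond 0 stroke→I1  (I1 outputs flow p/I1)
bond 1 stroke→J1  (J1 needs exactly one e-in)

2  (C1, I1 all integral)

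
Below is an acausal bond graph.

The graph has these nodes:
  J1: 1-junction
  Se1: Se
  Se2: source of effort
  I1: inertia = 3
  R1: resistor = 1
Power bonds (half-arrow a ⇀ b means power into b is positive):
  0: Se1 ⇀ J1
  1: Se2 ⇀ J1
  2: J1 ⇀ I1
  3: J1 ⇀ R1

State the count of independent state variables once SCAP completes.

bond 0 stroke→J1  (Se1 fixes effort; stroke away)
bond 1 stroke→J1  (Se2 fixes effort; stroke away)
bond 2 stroke→I1  (I1 outputs flow p/I1)
bond 3 stroke→J1  (1-jn J1 has f-setter on 2)

1  (I1 all integral)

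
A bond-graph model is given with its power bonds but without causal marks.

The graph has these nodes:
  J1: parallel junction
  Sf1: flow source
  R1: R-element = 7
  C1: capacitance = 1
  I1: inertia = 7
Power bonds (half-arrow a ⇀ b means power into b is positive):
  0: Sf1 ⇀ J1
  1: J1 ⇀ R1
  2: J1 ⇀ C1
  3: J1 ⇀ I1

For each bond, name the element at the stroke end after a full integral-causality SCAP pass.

bond 0 stroke→Sf1
bond 1 stroke→R1
bond 2 stroke→J1
bond 3 stroke→I1

#0 stroke at Sf1  (Sf1 (Sf) sets flow on bond)
#2 stroke at J1  (C1: C, integral causality)
#1 stroke at R1  (0-jn J1 has e-setter on 2)
#3 stroke at I1  (J1: bond 2 brought effort, rest push out)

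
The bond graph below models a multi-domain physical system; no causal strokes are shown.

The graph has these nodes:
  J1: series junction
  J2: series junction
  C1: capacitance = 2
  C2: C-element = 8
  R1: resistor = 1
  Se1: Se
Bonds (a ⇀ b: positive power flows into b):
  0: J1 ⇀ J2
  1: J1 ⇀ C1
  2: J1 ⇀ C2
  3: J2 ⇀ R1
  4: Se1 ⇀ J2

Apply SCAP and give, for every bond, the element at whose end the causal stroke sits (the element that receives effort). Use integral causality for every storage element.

β4 stroke at J2  (source Se1 imposes e)
β1 stroke at J1  (prefer integral on C1)
β2 stroke at J1  (C2 integral (e out))
β0 stroke at J2  (J1: last free bond brings flow in)
β3 stroke at R1  (J2: last free bond brings flow in)

#0 stroke at J2
#1 stroke at J1
#2 stroke at J1
#3 stroke at R1
#4 stroke at J2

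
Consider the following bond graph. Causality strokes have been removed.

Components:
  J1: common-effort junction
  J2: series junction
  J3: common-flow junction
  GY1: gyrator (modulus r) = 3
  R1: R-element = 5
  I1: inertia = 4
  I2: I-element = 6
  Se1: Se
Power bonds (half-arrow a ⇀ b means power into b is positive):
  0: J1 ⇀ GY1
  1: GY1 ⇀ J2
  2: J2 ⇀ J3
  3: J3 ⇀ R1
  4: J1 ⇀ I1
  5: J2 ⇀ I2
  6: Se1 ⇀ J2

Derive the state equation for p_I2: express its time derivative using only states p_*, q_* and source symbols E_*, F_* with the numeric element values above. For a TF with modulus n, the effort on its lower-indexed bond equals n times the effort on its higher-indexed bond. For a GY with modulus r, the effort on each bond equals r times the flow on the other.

dp_I2/dt = E_Se1 - 3*p_I1/4 - 5*p_I2/6

b6 stroke→J2  (Se1: effort source, stroke at far end)
b4 stroke→I1  (I1 integral (f out))
b0 stroke→J1  (closing 0-jn rule on J1)
b1 stroke→J2  (GY GY1: same side as bond 0)
b5 stroke→I2  (I2 integral (f out))
b2 stroke→J2  (J2: bond 5 brought flow, rest push out)
b3 stroke→J3  (J3 flow already set via bond 2)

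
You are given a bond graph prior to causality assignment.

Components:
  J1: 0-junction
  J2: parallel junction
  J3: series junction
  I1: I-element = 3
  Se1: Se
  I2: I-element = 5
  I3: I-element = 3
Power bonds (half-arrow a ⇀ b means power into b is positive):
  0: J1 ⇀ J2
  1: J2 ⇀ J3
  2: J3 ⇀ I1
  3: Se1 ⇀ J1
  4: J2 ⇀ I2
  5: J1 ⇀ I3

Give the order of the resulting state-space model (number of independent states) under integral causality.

#3 stroke at J1  (Se1: effort source, stroke at far end)
#0 stroke at J2  (J1: bond 3 brought effort, rest push out)
#5 stroke at I3  (J1 effort already set via bond 3)
#1 stroke at J3  (common-e at J2 fixed by 0)
#4 stroke at I2  (J2: bond 0 brought effort, rest push out)
#2 stroke at I1  (J3 needs exactly one f-in)

3  (I1, I2, I3 all integral)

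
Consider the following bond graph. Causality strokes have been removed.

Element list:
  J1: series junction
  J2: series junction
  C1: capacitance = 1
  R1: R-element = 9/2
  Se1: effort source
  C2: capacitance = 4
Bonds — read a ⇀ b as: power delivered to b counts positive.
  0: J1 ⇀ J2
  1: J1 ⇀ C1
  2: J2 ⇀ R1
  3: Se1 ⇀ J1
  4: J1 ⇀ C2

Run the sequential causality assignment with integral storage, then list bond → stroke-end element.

bond 0 stroke at J2
bond 1 stroke at J1
bond 2 stroke at R1
bond 3 stroke at J1
bond 4 stroke at J1

#3 stroke→J1  (Se1: effort source, stroke at far end)
#1 stroke→J1  (C1: C, integral causality)
#4 stroke→J1  (C2 integral (e out))
#0 stroke→J2  (J1 needs exactly one f-in)
#2 stroke→R1  (J2: last free bond brings flow in)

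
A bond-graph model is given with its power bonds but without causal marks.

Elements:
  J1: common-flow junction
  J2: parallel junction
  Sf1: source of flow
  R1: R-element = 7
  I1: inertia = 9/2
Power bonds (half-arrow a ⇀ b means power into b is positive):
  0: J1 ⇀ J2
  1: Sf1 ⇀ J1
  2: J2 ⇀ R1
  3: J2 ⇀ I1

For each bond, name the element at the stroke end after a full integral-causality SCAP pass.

b0 |J1
b1 |Sf1
b2 |J2
b3 |I1

β1 stroke at Sf1  (Sf1 (Sf) sets flow on bond)
β0 stroke at J1  (1-jn J1 has f-setter on 1)
β3 stroke at I1  (prefer integral on I1)
β2 stroke at J2  (only one effort-in slot at J2)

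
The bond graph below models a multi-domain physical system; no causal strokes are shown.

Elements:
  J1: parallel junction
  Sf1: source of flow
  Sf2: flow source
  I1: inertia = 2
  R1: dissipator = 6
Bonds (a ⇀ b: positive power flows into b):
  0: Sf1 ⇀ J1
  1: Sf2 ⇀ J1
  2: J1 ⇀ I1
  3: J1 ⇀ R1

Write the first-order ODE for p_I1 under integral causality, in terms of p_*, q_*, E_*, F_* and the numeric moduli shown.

β0 →Sf1  (Sf1 fixes flow; stroke at Sf1)
β1 →Sf2  (Sf2: flow source, stroke at near end)
β2 →I1  (I1: I, integral causality)
β3 →J1  (J1: last free bond brings effort in)

dp_I1/dt = 6*F_Sf1 + 6*F_Sf2 - 3*p_I1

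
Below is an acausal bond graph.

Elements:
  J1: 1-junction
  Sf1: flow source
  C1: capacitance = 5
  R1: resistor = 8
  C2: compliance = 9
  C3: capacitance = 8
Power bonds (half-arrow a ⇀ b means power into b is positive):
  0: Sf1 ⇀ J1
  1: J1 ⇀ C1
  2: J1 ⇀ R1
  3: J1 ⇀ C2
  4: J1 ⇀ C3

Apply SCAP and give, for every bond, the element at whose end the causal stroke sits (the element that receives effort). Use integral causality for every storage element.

bond 0 |Sf1
bond 1 |J1
bond 2 |J1
bond 3 |J1
bond 4 |J1

b0 |Sf1  (Sf1: flow source, stroke at near end)
b1 |J1  (1-jn J1 has f-setter on 0)
b2 |J1  (J1 flow already set via bond 0)
b3 |J1  (J1: bond 0 brought flow, rest push out)
b4 |J1  (J1: bond 0 brought flow, rest push out)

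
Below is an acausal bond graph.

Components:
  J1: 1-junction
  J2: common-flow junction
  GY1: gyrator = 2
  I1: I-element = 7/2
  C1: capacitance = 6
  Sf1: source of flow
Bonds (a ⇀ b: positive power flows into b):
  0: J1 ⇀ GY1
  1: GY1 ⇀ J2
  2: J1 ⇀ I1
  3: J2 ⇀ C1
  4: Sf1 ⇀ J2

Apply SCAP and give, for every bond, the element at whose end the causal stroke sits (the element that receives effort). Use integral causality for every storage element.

b0 stroke at J1
b1 stroke at J2
b2 stroke at I1
b3 stroke at J2
b4 stroke at Sf1

bond 4 stroke at Sf1  (Sf1: flow source, stroke at near end)
bond 1 stroke at J2  (J2 flow already set via bond 4)
bond 3 stroke at J2  (1-jn J2 has f-setter on 4)
bond 0 stroke at J1  (GY1 both-in/both-out from 1)
bond 2 stroke at I1  (J1: last free bond brings flow in)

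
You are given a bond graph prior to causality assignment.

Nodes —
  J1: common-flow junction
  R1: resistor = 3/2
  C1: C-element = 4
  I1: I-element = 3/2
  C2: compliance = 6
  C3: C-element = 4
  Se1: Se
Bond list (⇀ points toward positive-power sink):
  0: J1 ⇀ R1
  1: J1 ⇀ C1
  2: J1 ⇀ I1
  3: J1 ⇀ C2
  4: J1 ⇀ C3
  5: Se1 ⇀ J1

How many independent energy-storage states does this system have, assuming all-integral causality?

#5 →J1  (Se1 fixes effort; stroke away)
#1 →J1  (prefer integral on C1)
#2 →I1  (I1 outputs flow p/I1)
#0 →J1  (J1 flow already set via bond 2)
#3 →J1  (common-f at J1 fixed by 2)
#4 →J1  (J1 flow already set via bond 2)

4  (C1, C2, C3, I1 all integral)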